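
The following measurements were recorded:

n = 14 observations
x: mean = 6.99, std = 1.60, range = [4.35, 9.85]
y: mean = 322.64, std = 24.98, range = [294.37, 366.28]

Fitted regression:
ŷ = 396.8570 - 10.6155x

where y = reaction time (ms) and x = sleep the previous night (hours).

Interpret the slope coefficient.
For each additional hour of sleep, predicted reaction time decreases by approximately 10.6155 ms.

The slope β₁ = -10.6155 gives the rate at which the fitted reaction time changes with sleep.

Interpretation:
- Sleep up by 1 hour → predicted reaction time decreases by 10.6155 ms
- This is a linear approximation: the same per-unit change is assumed across the whole observed x range

The intercept β₀ = 396.8570 is the predicted reaction time when sleep = 0; since the smallest observed x is 4.35, this is an extrapolation and mainly anchors the line.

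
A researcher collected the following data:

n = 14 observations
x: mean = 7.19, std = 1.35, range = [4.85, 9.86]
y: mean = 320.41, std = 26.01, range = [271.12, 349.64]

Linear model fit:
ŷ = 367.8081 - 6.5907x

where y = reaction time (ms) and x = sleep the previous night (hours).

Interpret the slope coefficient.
On average, reaction time is about 6.5907 ms lower for every extra hour of sleep.

β₁ = -6.5907 is the change in predicted reaction time (ms) per additional hour of sleep.

Interpretation:
- Sleep up by 1 hour → predicted reaction time decreases by 6.5907 ms
- This is a linear approximation: the same per-unit change is assumed across the whole observed x range

(β₀ = 367.8081 is the fitted value at x = 0 and is not part of the slope interpretation.)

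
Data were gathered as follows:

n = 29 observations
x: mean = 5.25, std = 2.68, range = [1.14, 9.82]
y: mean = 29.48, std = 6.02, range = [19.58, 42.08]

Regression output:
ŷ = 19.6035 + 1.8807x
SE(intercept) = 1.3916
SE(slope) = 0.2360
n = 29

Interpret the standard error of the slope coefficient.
SE(slope) = 0.2360 measures the uncertainty in the estimated slope. The coefficient is estimated precisely (SE/|β̂₁| = 12.5%).

SE(β̂₁) = 0.2360 says: if we drew many samples of n = 29 from the same population and refit each time, the fitted slopes would scatter with a standard deviation of roughly 0.2360 around the true β₁.

Relative precision:
- SE / |β̂₁| = 0.2360 / 1.8807 = 12.5%
- Rule of thumb (under 20%: precise; 20% to under 50%: moderately precise; 50% or more: imprecise) → precise

Rough 95% range (±2 SE): 1.8807 ± 0.4720 → (1.4087, 2.3527).

What drives SE(β̂₁): larger n (here n = 29) → smaller SE; wider spread of x values → smaller SE.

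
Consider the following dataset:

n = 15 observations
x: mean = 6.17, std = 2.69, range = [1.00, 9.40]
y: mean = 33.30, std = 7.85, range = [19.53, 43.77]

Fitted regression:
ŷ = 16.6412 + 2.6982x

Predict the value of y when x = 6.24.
ŷ = 33.4780

To predict y for x = 6.24, substitute into the regression equation:

ŷ = 16.6412 + 2.6982 × 6.24
ŷ = 16.6412 + 16.8368
ŷ = 33.4780

This is a point prediction; actual observations scatter around it by roughly the residual standard deviation.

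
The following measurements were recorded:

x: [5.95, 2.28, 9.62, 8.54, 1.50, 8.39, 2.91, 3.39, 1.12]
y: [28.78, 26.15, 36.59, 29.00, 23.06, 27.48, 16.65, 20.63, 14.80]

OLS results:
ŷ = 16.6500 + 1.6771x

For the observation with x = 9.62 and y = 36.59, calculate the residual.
Residual = 3.8063

The residual is the difference between the actual value and the predicted value:

Residual = y - ŷ

Step 1: Calculate predicted value
ŷ = 16.6500 + 1.6771 × 9.62
ŷ = 32.7837

Step 2: Calculate residual
Residual = 36.59 - 32.7837
Residual = 3.8063

The residual is positive, so the observed y = 36.59 sits above the regression line (the line underestimates it by 3.8063).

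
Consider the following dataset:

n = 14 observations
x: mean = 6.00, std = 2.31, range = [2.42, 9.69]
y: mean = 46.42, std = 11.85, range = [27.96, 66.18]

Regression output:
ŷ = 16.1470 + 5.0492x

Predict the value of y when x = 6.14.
ŷ = 47.1491

x = 6.14 lies inside the observed range [2.42, 9.69], so the fitted equation applies directly:

ŷ = 16.1470 + 5.0492 × 6.14
ŷ = 16.1470 + 31.0021
ŷ = 47.1491

This is the fitted mean response at that x — an individual observation would come with a wider prediction interval.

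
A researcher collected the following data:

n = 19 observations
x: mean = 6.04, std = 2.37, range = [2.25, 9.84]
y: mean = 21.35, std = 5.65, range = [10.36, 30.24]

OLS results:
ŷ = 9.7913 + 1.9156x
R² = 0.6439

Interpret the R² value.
The model explains 64.39% of the variance in y (R² = 0.6439), leaving 35.61% unexplained; the fit is moderate.

R² (coefficient of determination) measures the proportion of variance in y explained by the regression model.

Here R² = 0.6439:
- Explained: 64.39% of the variation in y
- Unexplained (residual): 100% − 64.39% = 35.61%
- Rule of thumb (below 0.3 weak; 0.3 to below 0.7 moderate; 0.7 and above strong) → moderate

Note: R² never decreases when predictors are added, so it should not be used alone to compare models of different size.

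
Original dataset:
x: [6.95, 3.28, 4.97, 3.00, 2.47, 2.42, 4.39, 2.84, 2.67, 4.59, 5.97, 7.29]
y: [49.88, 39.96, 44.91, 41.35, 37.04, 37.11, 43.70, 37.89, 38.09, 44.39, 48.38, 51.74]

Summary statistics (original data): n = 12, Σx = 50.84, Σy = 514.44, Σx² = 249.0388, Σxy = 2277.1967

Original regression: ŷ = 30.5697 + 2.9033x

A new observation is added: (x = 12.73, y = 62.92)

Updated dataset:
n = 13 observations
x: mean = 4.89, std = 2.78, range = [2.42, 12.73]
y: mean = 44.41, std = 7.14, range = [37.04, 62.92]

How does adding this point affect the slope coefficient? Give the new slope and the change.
Adding the point moves β₁ from 2.9033 to 2.5428, i.e. it decreases by 0.3605 (-12.4%).

The new point has HIGH LEVERAGE: x = 12.73 is far from the original mean x̄ = 50.84/12 ≈ 4.24 (original range [2.42, 7.29]).

Step 1: Update the sums with the new point (n goes from 12 to 13)
Σx  = 50.84 + 12.73 = 63.57
Σy  = 514.44 + 62.92 = 577.36
Σx² = 249.0388 + 12.73² = 249.0388 + 162.0529 = 411.0917
Σxy = 2277.1967 + 12.73×62.92 = 2277.1967 + 800.9716 = 3078.1683

Step 2: Recompute the slope with b₁ = (nΣxy − ΣxΣy) / (nΣx² − (Σx)²)
Numerator   = 13×3078.1683 − 63.57×577.36 = 40016.1879 − 36702.7752 = 3313.4127
Denominator = 13×411.0917 − 63.57² = 5344.1921 − 4041.1449 = 1303.0472
b₁(new) = 3313.4127 / 1303.0472 = 2.5428

(Same formula on the original sums: (12×2277.1967 − 50.84×514.44) / (12×249.0388 − 50.84²) = 1172.2308 / 403.7600 = 2.9033, matching the given fit.)

Step 3: Change in slope
Δβ₁ = 2.5428 − 2.9033 = -0.3605
Relative change = -0.3605 / 2.9033 × 100% = -12.4%
→ the slope decreases when the point is added.

A high-leverage point only changes the slope if it is off the original line; here y = 62.92 is below the original trend, so the slope decreases.
In practice: check such a point for data-entry or measurement error; refit with and without it and report both if conclusions differ.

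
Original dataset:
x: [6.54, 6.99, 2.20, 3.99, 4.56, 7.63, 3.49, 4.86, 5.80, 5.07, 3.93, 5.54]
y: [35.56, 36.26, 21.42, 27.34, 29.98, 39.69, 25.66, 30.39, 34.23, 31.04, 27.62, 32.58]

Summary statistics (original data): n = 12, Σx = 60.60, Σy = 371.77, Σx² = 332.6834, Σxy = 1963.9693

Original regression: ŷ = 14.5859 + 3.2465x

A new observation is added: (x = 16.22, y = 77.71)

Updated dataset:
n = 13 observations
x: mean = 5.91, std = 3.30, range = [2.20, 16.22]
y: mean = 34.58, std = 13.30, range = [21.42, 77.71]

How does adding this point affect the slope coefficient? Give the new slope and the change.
The slope changes from 3.2465 to 4.0074 (change of +0.7609, or +23.4%).

The new point has HIGH LEVERAGE: x = 16.22 is far from the original mean x̄ = 60.60/12 ≈ 5.05 (original range [2.20, 7.63]).

Step 1: Update the sums with the new point (n goes from 12 to 13)
Σx  = 60.60 + 16.22 = 76.82
Σy  = 371.77 + 77.71 = 449.48
Σx² = 332.6834 + 16.22² = 332.6834 + 263.0884 = 595.7718
Σxy = 1963.9693 + 16.22×77.71 = 1963.9693 + 1260.4562 = 3224.4255

Step 2: Recompute the slope with b₁ = (nΣxy − ΣxΣy) / (nΣx² − (Σx)²)
Numerator   = 13×3224.4255 − 76.82×449.48 = 41917.5315 − 34529.0536 = 7388.4779
Denominator = 13×595.7718 − 76.82² = 7745.0334 − 5901.3124 = 1843.7210
b₁(new) = 7388.4779 / 1843.7210 = 4.0074

(Same formula on the original sums: (12×1963.9693 − 60.60×371.77) / (12×332.6834 − 60.60²) = 1038.3696 / 319.8408 = 3.2465, matching the given fit.)

Step 3: Change in slope
Δβ₁ = 4.0074 − 3.2465 = +0.7609
Relative change = +0.7609 / 3.2465 × 100% = +23.4%
→ the slope increases when the point is added.

A high-leverage point only changes the slope if it is off the original line; here y = 77.71 is above the original trend, so the slope increases.
In practice: check such a point for data-entry or measurement error; refit with and without it and report both if conclusions differ.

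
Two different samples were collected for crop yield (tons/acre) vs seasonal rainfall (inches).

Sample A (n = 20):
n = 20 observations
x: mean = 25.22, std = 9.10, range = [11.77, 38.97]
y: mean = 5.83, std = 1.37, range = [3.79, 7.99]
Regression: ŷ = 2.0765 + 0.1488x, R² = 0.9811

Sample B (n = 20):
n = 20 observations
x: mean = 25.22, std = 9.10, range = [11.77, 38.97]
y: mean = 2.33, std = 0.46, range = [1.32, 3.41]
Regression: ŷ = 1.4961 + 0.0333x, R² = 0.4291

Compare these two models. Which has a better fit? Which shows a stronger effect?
Model A has the better fit (R² = 0.9811 vs 0.4291). Model A shows the stronger effect (|β₁| = 0.1488 vs 0.0333).

Model Comparison:

Goodness of fit (R²):
- Model A: R² = 0.9811 → 98.11% of variance in crop yield explained
- Model B: R² = 0.4291 → 42.91% of variance in crop yield explained
- 0.9811 > 0.4291 → Model A has the better fit

Effect size (slope magnitude):
- Model A: β₁ = 0.1488 → predicted crop yield rises 0.1488 tons/acre per additional inch of rainfall
- Model B: β₁ = 0.0333 → predicted crop yield rises 0.0333 tons/acre per additional inch of rainfall
- |0.1488| > |0.0333| → Model A shows the stronger marginal effect

Note: A steeper slope doesn't make a better model if the scatter around the line is large.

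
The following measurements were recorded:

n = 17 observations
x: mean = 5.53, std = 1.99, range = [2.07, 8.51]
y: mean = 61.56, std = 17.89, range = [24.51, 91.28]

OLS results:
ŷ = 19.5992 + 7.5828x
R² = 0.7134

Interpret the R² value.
R² = 0.7134 means 71.34% of the variation in y is explained by the linear relationship with x. This indicates a strong fit.

R² (coefficient of determination) measures the proportion of variance in y explained by the regression model.

Here R² = 0.7134:
- Explained: 71.34% of the variation in y
- Unexplained (residual): 100% − 71.34% = 28.66%
- Rule of thumb (below 0.3 weak; 0.3 to below 0.7 moderate; 0.7 and above strong) → strong

Calculation: R² = 1 − (SS_res / SS_tot), where SS_res is the sum of squared residuals and SS_tot the total sum of squares.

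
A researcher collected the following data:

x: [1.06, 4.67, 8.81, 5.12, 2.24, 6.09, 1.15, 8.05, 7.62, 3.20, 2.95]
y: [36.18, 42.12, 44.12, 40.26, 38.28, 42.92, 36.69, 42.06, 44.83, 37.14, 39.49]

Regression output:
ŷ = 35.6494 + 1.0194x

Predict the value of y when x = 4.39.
ŷ = 40.1246

To predict y for x = 4.39, substitute into the regression equation:

ŷ = 35.6494 + 1.0194 × 4.39
ŷ = 35.6494 + 4.4752
ŷ = 40.1246

This is the fitted mean response at that x — an individual observation would come with a wider prediction interval.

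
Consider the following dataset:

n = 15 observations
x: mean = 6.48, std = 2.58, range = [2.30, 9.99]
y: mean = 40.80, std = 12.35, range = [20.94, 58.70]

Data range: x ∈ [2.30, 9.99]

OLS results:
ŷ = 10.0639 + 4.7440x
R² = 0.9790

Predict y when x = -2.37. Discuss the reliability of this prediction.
ŷ = -1.1794, but this is extrapolation (below the data range [2.30, 9.99]) and may be unreliable.

Prediction calculation:
ŷ = 10.0639 + 4.7440 × (-2.37)
ŷ = -1.1794

Reliability:
- Data range: x ∈ [2.30, 9.99]
- Prediction point: x = -2.37 is 4.67 units below the observed range → this is EXTRAPOLATION, not interpolation

Why that matters here:
- There are no observations near this x to validate the fitted line there
- The standard error of prediction grows with (x − x̄)², and x = -2.37 is far from x̄ = 6.48
- R² describes fit only over the sampled x values; it says nothing about behaviour beyond them

Report the number if required, but flag clearly that it is an extrapolation.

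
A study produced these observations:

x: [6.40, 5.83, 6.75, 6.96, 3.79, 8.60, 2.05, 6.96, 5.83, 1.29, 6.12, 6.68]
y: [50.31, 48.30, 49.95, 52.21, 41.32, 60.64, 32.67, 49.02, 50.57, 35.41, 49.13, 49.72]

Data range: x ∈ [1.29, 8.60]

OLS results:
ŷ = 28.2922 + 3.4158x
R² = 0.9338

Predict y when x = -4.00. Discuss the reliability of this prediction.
ŷ = 14.6290 (extrapolation — x = -4.00 lies outside [1.29, 8.60], so reliability is low).

Prediction calculation:
ŷ = 28.2922 + 3.4158 × (-4.00)
ŷ = 14.6290

Reliability:
- Data range: x ∈ [1.29, 8.60]
- Prediction point: x = -4.00 is 5.29 units below the observed range → this is EXTRAPOLATION, not interpolation

Why that matters here:
- Real relationships often flatten, saturate, or turn nonlinear at extremes
- The standard error of prediction grows with (x − x̄)², and x = -4.00 is far from x̄ = 5.60

Report the number if required, but flag clearly that it is an extrapolation.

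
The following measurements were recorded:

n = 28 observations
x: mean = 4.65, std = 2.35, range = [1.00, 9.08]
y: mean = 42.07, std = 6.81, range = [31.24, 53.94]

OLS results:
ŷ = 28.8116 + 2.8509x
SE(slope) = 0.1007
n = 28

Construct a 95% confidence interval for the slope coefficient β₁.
The 95% CI for β₁ is (2.6439, 3.0579)

Confidence interval for the slope:

The 95% CI for β₁ is: β̂₁ ± t*(α/2, n-2) × SE(β̂₁)

Step 1: Find critical t-value
- Confidence level = 0.95
- Degrees of freedom = n - 2 = 28 - 2 = 26
- t*(α/2, 26) = 2.0555

Step 2: Calculate margin of error
Margin = 2.0555 × 0.1007 = 0.2070

Step 3: Construct interval
CI = 2.8509 ± 0.2070
CI = (2.6439, 3.0579)

Interpretation: We are 95% confident that the true slope β₁ lies between 2.6439 and 3.0579.
The interval does not include 0, suggesting a significant linear relationship.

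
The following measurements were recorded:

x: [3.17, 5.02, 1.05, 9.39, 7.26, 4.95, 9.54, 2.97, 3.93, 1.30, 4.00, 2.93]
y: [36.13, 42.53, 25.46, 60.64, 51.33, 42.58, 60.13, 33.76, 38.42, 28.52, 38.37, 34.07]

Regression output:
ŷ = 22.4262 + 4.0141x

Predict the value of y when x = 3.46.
ŷ = 36.3150

To predict y for x = 3.46, substitute into the regression equation:

ŷ = 22.4262 + 4.0141 × 3.46
ŷ = 22.4262 + 13.8888
ŷ = 36.3150

This is a point prediction; actual observations scatter around it by roughly the residual standard deviation.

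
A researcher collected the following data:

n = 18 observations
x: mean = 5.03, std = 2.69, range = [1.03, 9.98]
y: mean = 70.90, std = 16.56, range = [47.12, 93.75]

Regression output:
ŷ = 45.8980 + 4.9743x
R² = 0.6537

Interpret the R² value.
About 65.37% of the variability in y is accounted for by the regression on x (R² = 0.6537) — a moderate linear fit.

The coefficient of determination R² is the fraction of the total variation in y that the fitted line accounts for.

Here R² = 0.6537:
- Explained: 65.37% of the variation in y
- Unexplained (residual): 100% − 65.37% = 34.63%
- Rule of thumb (below 0.3 weak; 0.3 to below 0.7 moderate; 0.7 and above strong) → moderate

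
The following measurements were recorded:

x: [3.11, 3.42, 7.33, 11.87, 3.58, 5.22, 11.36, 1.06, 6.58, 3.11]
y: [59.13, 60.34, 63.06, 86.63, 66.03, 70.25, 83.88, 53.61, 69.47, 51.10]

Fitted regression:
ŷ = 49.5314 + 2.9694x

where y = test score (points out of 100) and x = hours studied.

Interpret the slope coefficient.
For each additional hour of study time, predicted test score increases by approximately 2.9694 points.

The slope coefficient β₁ = 2.9694 represents the marginal effect of study time on test score.

Interpretation:
- Study time up by 1 hour → predicted test score increases by 2.9694 points
- The effect is assumed constant over the observed range of x (linearity)
- The slope describes association in these data, not necessarily a causal effect

The intercept β₀ = 49.5314 is the predicted test score when study time = 0; since the smallest observed x is 1.06, this is an extrapolation and mainly anchors the line.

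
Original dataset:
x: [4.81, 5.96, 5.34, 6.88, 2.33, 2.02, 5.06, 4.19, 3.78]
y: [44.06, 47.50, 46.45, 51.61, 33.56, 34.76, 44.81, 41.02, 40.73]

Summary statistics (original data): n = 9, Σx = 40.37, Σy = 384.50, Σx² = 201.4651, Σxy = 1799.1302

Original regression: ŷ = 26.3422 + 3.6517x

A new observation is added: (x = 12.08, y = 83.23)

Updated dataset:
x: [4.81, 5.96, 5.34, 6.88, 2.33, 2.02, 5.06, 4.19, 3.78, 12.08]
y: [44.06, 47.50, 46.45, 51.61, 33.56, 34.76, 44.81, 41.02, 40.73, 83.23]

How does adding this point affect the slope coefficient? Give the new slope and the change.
The slope changes from 3.6517 to 4.8596 (change of +1.2079, or +33.1%).

The new point has HIGH LEVERAGE: x = 12.08 is far from the original mean x̄ = 40.37/9 ≈ 4.49 (original range [2.02, 6.88]).

Step 1: Update the sums with the new point (n goes from 9 to 10)
Σx  = 40.37 + 12.08 = 52.45
Σy  = 384.50 + 83.23 = 467.73
Σx² = 201.4651 + 12.08² = 201.4651 + 145.9264 = 347.3915
Σxy = 1799.1302 + 12.08×83.23 = 1799.1302 + 1005.4184 = 2804.5486

Step 2: Recompute the slope with b₁ = (nΣxy − ΣxΣy) / (nΣx² − (Σx)²)
Numerator   = 10×2804.5486 − 52.45×467.73 = 28045.4860 − 24532.4385 = 3513.0475
Denominator = 10×347.3915 − 52.45² = 3473.9150 − 2751.0025 = 722.9125
b₁(new) = 3513.0475 / 722.9125 = 4.8596

(Same formula on the original sums: (9×1799.1302 − 40.37×384.50) / (9×201.4651 − 40.37²) = 669.9068 / 183.4490 = 3.6517, matching the given fit.)

Step 3: Change in slope
Δβ₁ = 4.8596 − 3.6517 = +1.2079
Relative change = +1.2079 / 3.6517 × 100% = +33.1%
→ the slope increases when the point is added.

Because the point sits above the extension of the original line at a high-leverage x, it tilts the fit up.
In practice: check such a point for data-entry or measurement error; examine leverage (hᵢ) and Cook's distance rather than deleting it automatically.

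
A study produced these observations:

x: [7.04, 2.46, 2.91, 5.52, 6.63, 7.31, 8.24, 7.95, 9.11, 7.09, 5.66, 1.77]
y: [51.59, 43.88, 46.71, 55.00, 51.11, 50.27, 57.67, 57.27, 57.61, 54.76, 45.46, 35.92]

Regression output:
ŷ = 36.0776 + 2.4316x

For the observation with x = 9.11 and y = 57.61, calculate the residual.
Residual = -0.6195

The residual is the difference between the actual value and the predicted value:

Residual = y - ŷ

Step 1: Calculate predicted value
ŷ = 36.0776 + 2.4316 × 9.11
ŷ = 58.2295

Step 2: Calculate residual
Residual = 57.61 - 58.2295
Residual = -0.6195

Interpretation: the model overestimates the actual value by 0.6195 at this point (negative residual → observation lies below the fitted line).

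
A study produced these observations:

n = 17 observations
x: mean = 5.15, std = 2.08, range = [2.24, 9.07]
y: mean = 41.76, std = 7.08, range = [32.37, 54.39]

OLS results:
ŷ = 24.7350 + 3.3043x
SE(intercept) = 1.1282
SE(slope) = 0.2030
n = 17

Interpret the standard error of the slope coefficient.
SE(slope) = 0.2030 measures the uncertainty in the estimated slope. The coefficient is estimated precisely (SE/|β̂₁| = 6.1%).

SE(β̂₁) = s / √Sxx, where s is the residual standard deviation and Sxx = Σ(x − x̄)². It is the yardstick for how far β̂₁ = 3.3043 could plausibly be from the true slope.

Relative precision:
- SE / |β̂₁| = 0.2030 / 3.3043 = 6.1%
- Rule of thumb (under 20%: precise; 20% to under 50%: moderately precise; 50% or more: imprecise) → precise

Rough 95% range (±2 SE): 3.3043 ± 0.4060 → (2.8983, 3.7103).

What drives SE(β̂₁): larger n (here n = 17) → smaller SE; more residual scatter → larger SE.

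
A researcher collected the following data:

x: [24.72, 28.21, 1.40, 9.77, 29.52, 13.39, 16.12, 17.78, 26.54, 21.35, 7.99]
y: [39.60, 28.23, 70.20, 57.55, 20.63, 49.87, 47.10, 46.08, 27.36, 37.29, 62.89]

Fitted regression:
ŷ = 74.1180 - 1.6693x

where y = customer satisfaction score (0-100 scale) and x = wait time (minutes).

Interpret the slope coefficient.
An increase of one minute in wait time is associated with a 1.6693 points decrease in predicted satisfaction score.

The slope coefficient β₁ = -1.6693 represents the marginal effect of wait time on satisfaction score.

Interpretation:
- Wait time up by 1 minute → predicted satisfaction score decreases by 1.6693 points
- The effect is assumed constant over the observed range of x (linearity)

(β₀ = 74.1180 is the fitted value at x = 0 and is not part of the slope interpretation.)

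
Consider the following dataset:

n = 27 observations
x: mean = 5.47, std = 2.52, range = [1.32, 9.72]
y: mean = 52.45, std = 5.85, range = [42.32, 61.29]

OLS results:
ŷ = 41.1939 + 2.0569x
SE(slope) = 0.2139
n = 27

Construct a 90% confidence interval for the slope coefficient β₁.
The 90% CI for β₁ is (1.6915, 2.4223)

Confidence interval for the slope:

The 90% CI for β₁ is: β̂₁ ± t*(α/2, n-2) × SE(β̂₁)

Step 1: Find critical t-value
- Confidence level = 0.9
- Degrees of freedom = n - 2 = 27 - 2 = 25
- t*(α/2, 25) = 1.7081

Step 2: Calculate margin of error
Margin = 1.7081 × 0.2139 = 0.3654

Step 3: Construct interval
CI = 2.0569 ± 0.3654
CI = (1.6915, 2.4223)

Interpretation: intervals built this way capture the true β₁ in 90% of repeated samples; here the plausible range for the per-unit effect of x on y is 1.6915 to 2.4223.
Both endpoints are positive, so the data support a genuinely positive slope at this confidence level.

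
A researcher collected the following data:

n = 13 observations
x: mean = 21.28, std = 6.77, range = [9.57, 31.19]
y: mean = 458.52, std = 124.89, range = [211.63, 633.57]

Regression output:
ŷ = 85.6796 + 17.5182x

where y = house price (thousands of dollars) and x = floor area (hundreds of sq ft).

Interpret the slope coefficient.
For each additional hundred sq ft of floor area, predicted house price increases by approximately 17.5182 thousand dollars.

β₁ = 17.5182 is the change in predicted house price (thousand dollars) per additional hundred sq ft of floor area.

Interpretation:
- Floor area up by 1 hundred sq ft → predicted house price increases by 17.5182 thousand dollars
- The effect is assumed constant over the observed range of x (linearity)
- The sign (+) gives the direction; the magnitude 17.5182 gives the size of the effect per hundred sq ft

The intercept β₀ = 85.6796 is the predicted house price when floor area = 0; since the smallest observed x is 9.57, this is an extrapolation and mainly anchors the line.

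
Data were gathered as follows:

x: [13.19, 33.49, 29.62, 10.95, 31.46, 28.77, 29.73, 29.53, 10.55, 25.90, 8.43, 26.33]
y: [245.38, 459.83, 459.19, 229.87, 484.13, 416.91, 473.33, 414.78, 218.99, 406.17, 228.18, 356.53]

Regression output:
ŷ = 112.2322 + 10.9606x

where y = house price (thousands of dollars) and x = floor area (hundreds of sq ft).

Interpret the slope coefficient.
An increase of one hundred sq ft in floor area is associated with a 10.9606 thousand dollars increase in predicted house price.

The slope β₁ = 10.9606 gives the rate at which the fitted house price changes with floor area.

Interpretation:
- Floor area up by 1 hundred sq ft → predicted house price increases by 10.9606 thousand dollars
- The effect is assumed constant over the observed range of x (linearity)
- The sign (+) gives the direction; the magnitude 10.9606 gives the size of the effect per hundred sq ft

The intercept β₀ = 112.2322 is the predicted house price when floor area = 0; since the smallest observed x is 8.43, this is an extrapolation and mainly anchors the line.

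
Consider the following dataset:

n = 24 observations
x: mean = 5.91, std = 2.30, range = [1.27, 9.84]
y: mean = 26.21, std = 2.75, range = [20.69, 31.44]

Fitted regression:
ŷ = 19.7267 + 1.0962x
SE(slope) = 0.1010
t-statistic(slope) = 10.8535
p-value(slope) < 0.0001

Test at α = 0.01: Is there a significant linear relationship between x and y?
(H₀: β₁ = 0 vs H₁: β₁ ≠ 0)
Reject H₀: p-value < 0.0001 < α = 0.01. The linear relationship is significant at the 1% level.

Hypothesis test for the slope coefficient:

H₀: β₁ = 0 (no linear relationship)
H₁: β₁ ≠ 0 (linear relationship exists)

Test statistic: t = β̂₁ / SE(β̂₁) = 1.0962 / 0.1010 = 10.8535

p < 0.0001: how often a slope estimate this far from 0 (in SE units) would arise by chance if β₁ were truly 0.

Decision rule: reject H₀ if p-value < α.
p-value < 0.0001 < α = 0.01 → reject H₀.

There is sufficient evidence at the 1% significance level to conclude that a linear relationship exists between x and y.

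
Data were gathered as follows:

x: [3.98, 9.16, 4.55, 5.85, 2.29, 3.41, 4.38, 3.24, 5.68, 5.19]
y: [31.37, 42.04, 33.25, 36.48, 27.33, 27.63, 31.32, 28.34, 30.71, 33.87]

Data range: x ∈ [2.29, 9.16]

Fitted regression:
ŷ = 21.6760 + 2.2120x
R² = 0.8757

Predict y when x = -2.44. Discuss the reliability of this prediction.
The equation gives ŷ = 16.2787; however x = -2.44 is 4.73 units below the observed range, so this extrapolated value should not be trusted.

Prediction calculation:
ŷ = 21.6760 + 2.2120 × (-2.44)
ŷ = 16.2787

Reliability:
- Data range: x ∈ [2.29, 9.16]
- Prediction point: x = -2.44 is 4.73 units below the observed range → this is EXTRAPOLATION, not interpolation

Why that matters here:
- R² describes fit only over the sampled x values; it says nothing about behaviour beyond them
- Real relationships often flatten, saturate, or turn nonlinear at extremes

A defensible statement: 'if the linear trend continued to x = -2.44, y would be about 16.2787' — the premise is untested.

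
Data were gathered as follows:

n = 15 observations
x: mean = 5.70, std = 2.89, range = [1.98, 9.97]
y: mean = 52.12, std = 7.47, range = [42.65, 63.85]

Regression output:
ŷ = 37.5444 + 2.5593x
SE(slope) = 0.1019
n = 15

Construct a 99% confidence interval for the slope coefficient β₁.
The 99% CI for β₁ is (2.2523, 2.8663)

Confidence interval for the slope:

The 99% CI for β₁ is: β̂₁ ± t*(α/2, n-2) × SE(β̂₁)

Step 1: Find critical t-value
- Confidence level = 0.99
- Degrees of freedom = n - 2 = 15 - 2 = 13
- t*(α/2, 13) = 3.0123

Step 2: Calculate margin of error
Margin = 3.0123 × 0.1019 = 0.3070

Step 3: Construct interval
CI = 2.5593 ± 0.3070
CI = (2.2523, 2.8663)

Interpretation: intervals built this way capture the true β₁ in 99% of repeated samples; here the plausible range for the per-unit effect of x on y is 2.2523 to 2.8663.
Since 0 is outside the interval, a two-sided test at α = 0.01 would reject H₀: β₁ = 0.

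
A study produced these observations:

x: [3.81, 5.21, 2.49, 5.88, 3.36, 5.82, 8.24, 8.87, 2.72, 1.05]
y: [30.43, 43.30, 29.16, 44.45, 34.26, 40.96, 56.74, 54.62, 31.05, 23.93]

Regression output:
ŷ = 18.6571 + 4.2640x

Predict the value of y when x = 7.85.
ŷ = 52.1295

To predict y for x = 7.85, substitute into the regression equation:

ŷ = 18.6571 + 4.2640 × 7.85
ŷ = 18.6571 + 33.4724
ŷ = 52.1295

This is the fitted mean response at that x — an individual observation would come with a wider prediction interval.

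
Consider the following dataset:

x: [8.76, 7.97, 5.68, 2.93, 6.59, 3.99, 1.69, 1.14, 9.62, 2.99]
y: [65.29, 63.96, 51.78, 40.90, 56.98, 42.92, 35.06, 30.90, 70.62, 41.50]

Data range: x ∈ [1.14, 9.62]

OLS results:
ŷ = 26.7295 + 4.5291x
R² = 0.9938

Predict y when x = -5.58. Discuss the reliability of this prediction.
ŷ = 1.4571 (extrapolation — x = -5.58 lies outside [1.14, 9.62], so reliability is low).

Prediction calculation:
ŷ = 26.7295 + 4.5291 × (-5.58)
ŷ = 1.4571

Reliability:
- Data range: x ∈ [1.14, 9.62]
- Prediction point: x = -5.58 is 6.72 units below the observed range → this is EXTRAPOLATION, not interpolation

Why that matters here:
- R² describes fit only over the sampled x values; it says nothing about behaviour beyond them
- There are no observations near this x to validate the fitted line there
- Real relationships often flatten, saturate, or turn nonlinear at extremes

Report the number if required, but flag clearly that it is an extrapolation.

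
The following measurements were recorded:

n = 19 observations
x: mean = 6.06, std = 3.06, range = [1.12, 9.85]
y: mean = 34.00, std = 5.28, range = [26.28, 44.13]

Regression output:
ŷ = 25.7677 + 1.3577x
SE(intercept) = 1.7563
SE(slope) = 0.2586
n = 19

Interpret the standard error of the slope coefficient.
SE(β̂₁) = 0.2586 is the estimated standard deviation of the slope estimate across repeated samples; relative to β̂₁ = 1.3577 that is 19.0%, a precise estimate.

What SE measures:
- The standard error quantifies the sampling variability of the coefficient estimate
- It is the estimated standard deviation of β̂₁ across hypothetical repeated samples of the same size
- Smaller SE → more precise estimate

Relative precision:
- SE / |β̂₁| = 0.2586 / 1.3577 = 19.0%
- Rule of thumb (under 20%: precise; 20% to under 50%: moderately precise; 50% or more: imprecise) → precise

Rough 95% range (±2 SE): 1.3577 ± 0.5172 → (0.8405, 1.8749).

What drives SE(β̂₁): more residual scatter → larger SE; larger n (here n = 19) → smaller SE.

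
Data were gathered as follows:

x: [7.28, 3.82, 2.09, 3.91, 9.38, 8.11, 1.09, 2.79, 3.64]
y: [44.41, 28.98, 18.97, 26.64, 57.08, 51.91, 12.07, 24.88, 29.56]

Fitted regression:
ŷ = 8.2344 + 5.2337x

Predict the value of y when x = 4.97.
ŷ = 34.2459

To predict y for x = 4.97, substitute into the regression equation:

ŷ = 8.2344 + 5.2337 × 4.97
ŷ = 8.2344 + 26.0115
ŷ = 34.2459

This is a point prediction; actual observations scatter around it by roughly the residual standard deviation.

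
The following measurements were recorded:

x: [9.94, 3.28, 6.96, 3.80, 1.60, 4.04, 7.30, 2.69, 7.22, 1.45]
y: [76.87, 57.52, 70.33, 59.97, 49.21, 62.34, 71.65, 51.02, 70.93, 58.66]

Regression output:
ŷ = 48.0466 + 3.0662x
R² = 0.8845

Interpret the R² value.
About 88.45% of the variability in y is accounted for by the regression on x (R² = 0.8845) — a strong linear fit.

R² = 1 − SS_res/SS_tot compares the residual scatter to the total scatter of y about its mean.

Here R² = 0.8845:
- Explained: 88.45% of the variation in y
- Unexplained (residual): 100% − 88.45% = 11.55%
- Rule of thumb (below 0.3 weak; 0.3 to below 0.7 moderate; 0.7 and above strong) → strong

Calculation: R² = 1 − (SS_res / SS_tot), where SS_res is the sum of squared residuals and SS_tot the total sum of squares.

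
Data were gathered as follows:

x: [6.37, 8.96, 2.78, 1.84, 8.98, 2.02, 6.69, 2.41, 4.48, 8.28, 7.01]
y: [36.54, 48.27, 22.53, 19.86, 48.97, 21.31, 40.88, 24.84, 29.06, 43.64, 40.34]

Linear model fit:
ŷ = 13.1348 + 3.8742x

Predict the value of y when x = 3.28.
ŷ = 25.8422

x = 3.28 lies inside the observed range [1.84, 8.98], so the fitted equation applies directly:

ŷ = 13.1348 + 3.8742 × 3.28
ŷ = 13.1348 + 12.7074
ŷ = 25.8422

This is a point prediction; actual observations scatter around it by roughly the residual standard deviation.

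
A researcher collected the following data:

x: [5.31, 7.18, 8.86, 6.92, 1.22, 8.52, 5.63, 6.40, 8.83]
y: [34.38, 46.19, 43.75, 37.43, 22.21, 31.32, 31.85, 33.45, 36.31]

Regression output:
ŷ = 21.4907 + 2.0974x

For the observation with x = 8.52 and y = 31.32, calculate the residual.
Residual = -8.0405

The residual is the difference between the actual value and the predicted value:

Residual = y - ŷ

Step 1: Calculate predicted value
ŷ = 21.4907 + 2.0974 × 8.52
ŷ = 39.3605

Step 2: Calculate residual
Residual = 31.32 - 39.3605
Residual = -8.0405

The residual is negative, so the observed y = 31.32 sits below the regression line (the line overestimates it by 8.0405).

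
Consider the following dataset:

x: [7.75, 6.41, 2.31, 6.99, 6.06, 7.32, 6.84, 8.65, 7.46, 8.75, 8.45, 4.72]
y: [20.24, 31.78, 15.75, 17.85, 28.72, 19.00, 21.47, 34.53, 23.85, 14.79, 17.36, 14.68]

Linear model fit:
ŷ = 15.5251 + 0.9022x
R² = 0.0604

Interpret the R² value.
The model explains 6.04% of the variance in y (R² = 0.0604), leaving 93.96% unexplained; the fit is weak.

R² = 1 − SS_res/SS_tot compares the residual scatter to the total scatter of y about its mean.

Here R² = 0.0604:
- Explained: 6.04% of the variation in y
- Unexplained (residual): 100% − 6.04% = 93.96%
- Rule of thumb (below 0.3 weak; 0.3 to below 0.7 moderate; 0.7 and above strong) → weak

Calculation: R² = 1 − (SS_res / SS_tot), where SS_res is the sum of squared residuals and SS_tot the total sum of squares.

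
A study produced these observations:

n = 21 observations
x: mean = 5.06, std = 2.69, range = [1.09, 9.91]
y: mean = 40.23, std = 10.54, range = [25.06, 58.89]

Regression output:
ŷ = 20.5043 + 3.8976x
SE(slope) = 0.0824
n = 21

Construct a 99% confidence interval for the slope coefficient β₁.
The 99% CI for β₁ is (3.6619, 4.1333)

Confidence interval for the slope:

The 99% CI for β₁ is: β̂₁ ± t*(α/2, n-2) × SE(β̂₁)

Step 1: Find critical t-value
- Confidence level = 0.99
- Degrees of freedom = n - 2 = 21 - 2 = 19
- t*(α/2, 19) = 2.8609

Step 2: Calculate margin of error
Margin = 2.8609 × 0.0824 = 0.2357

Step 3: Construct interval
CI = 3.8976 ± 0.2357
CI = (3.6619, 4.1333)

Interpretation: We are 99% confident that the true slope β₁ lies between 3.6619 and 4.1333.
Since 0 is outside the interval, a two-sided test at α = 0.01 would reject H₀: β₁ = 0.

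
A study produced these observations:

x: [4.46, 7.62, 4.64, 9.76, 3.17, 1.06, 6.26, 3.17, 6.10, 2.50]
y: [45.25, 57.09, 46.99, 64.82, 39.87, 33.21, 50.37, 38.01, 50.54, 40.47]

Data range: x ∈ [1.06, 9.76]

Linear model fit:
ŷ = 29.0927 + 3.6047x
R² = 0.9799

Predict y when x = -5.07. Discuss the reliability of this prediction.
The equation gives ŷ = 10.8169; however x = -5.07 is 6.13 units below the observed range, so this extrapolated value should not be trusted.

Prediction calculation:
ŷ = 29.0927 + 3.6047 × (-5.07)
ŷ = 10.8169

Reliability:
- Data range: x ∈ [1.06, 9.76]
- Prediction point: x = -5.07 is 6.13 units below the observed range → this is EXTRAPOLATION, not interpolation

Why that matters here:
- Real relationships often flatten, saturate, or turn nonlinear at extremes
- R² describes fit only over the sampled x values; it says nothing about behaviour beyond them
- The standard error of prediction grows with (x − x̄)², and x = -5.07 is far from x̄ = 4.87

Report the number if required, but flag clearly that it is an extrapolation.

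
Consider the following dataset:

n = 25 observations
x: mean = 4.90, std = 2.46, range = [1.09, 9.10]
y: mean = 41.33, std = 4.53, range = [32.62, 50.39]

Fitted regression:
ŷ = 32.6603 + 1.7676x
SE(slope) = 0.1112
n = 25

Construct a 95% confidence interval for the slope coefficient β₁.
The 95% CI for β₁ is (1.5376, 1.9976)

Confidence interval for the slope:

The 95% CI for β₁ is: β̂₁ ± t*(α/2, n-2) × SE(β̂₁)

Step 1: Find critical t-value
- Confidence level = 0.95
- Degrees of freedom = n - 2 = 25 - 2 = 23
- t*(α/2, 23) = 2.0687

Step 2: Calculate margin of error
Margin = 2.0687 × 0.1112 = 0.2300

Step 3: Construct interval
CI = 1.7676 ± 0.2300
CI = (1.5376, 1.9976)

Interpretation: We are 95% confident that the true slope β₁ lies between 1.5376 and 1.9976.
Both endpoints are positive, so the data support a genuinely positive slope at this confidence level.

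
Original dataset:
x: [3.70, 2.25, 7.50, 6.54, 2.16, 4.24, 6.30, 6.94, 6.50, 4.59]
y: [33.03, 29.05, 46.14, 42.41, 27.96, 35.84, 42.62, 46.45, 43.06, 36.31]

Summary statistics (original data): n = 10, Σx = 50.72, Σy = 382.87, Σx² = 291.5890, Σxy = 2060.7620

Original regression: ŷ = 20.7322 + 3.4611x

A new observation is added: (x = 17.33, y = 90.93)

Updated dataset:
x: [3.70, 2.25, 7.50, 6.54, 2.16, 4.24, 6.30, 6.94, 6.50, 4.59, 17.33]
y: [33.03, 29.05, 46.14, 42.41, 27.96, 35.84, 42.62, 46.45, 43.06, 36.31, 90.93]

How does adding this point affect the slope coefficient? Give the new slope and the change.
New slope β₁ = 4.1272 versus 3.4611 before: a change of +0.6661 (+19.2%).

x = 17.33 lies well outside the original x-range [2.16, 7.50] (x̄ ≈ 5.07), so this observation has high leverage and can move the slope substantially.

Step 1: Update the sums with the new point (n goes from 10 to 11)
Σx  = 50.72 + 17.33 = 68.05
Σy  = 382.87 + 90.93 = 473.80
Σx² = 291.5890 + 17.33² = 291.5890 + 300.3289 = 591.9179
Σxy = 2060.7620 + 17.33×90.93 = 2060.7620 + 1575.8169 = 3636.5789

Step 2: Recompute the slope with b₁ = (nΣxy − ΣxΣy) / (nΣx² − (Σx)²)
Numerator   = 11×3636.5789 − 68.05×473.80 = 40002.3679 − 32242.0900 = 7760.2779
Denominator = 11×591.9179 − 68.05² = 6511.0969 − 4630.8025 = 1880.2944
b₁(new) = 7760.2779 / 1880.2944 = 4.1272

(Same formula on the original sums: (10×2060.7620 − 50.72×382.87) / (10×291.5890 − 50.72²) = 1188.4536 / 343.3716 = 3.4611, matching the given fit.)

Step 3: Change in slope
Δβ₁ = 4.1272 − 3.4611 = +0.6661
Relative change = +0.6661 / 3.4611 × 100% = +19.2%
→ the slope increases when the point is added.

A high-leverage point only changes the slope if it is off the original line; here y = 90.93 is above the original trend, so the slope increases.
In practice: refit with and without it and report both if conclusions differ.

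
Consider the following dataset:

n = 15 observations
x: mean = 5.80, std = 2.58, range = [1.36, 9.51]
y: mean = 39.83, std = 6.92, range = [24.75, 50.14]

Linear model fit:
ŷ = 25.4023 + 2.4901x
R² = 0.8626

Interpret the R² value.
R² = 0.8626 means 86.26% of the variation in y is explained by the linear relationship with x. This indicates a strong fit.

R² = 1 − SS_res/SS_tot compares the residual scatter to the total scatter of y about its mean.

Here R² = 0.8626:
- Explained: 86.26% of the variation in y
- Unexplained (residual): 100% − 86.26% = 13.74%
- Rule of thumb (below 0.3 weak; 0.3 to below 0.7 moderate; 0.7 and above strong) → strong

Note: R² never decreases when predictors are added, so it should not be used alone to compare models of different size.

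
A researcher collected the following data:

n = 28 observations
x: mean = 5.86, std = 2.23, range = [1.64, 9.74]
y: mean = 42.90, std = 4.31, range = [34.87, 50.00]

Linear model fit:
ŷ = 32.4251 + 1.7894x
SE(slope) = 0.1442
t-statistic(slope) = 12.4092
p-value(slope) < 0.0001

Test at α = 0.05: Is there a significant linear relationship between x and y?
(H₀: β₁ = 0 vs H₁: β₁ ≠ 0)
Since p-value < 0.0001 < α = 0.05, reject H₀ — the slope is significantly different from 0.

Hypothesis test for the slope coefficient:

H₀: β₁ = 0 (no linear relationship)
H₁: β₁ ≠ 0 (linear relationship exists)

Test statistic: t = β̂₁ / SE(β̂₁) = 1.7894 / 0.1442 = 12.4092

The p-value (<0.0001) is the probability, under H₀, of a t-statistic at least as extreme as |t| = 12.4092 (two-sided, df = n − 2 = 26).

Decision rule: reject H₀ if p-value < α.
p-value < 0.0001 < α = 0.05 → reject H₀.

There is sufficient evidence at the 5% significance level to conclude that a linear relationship exists between x and y.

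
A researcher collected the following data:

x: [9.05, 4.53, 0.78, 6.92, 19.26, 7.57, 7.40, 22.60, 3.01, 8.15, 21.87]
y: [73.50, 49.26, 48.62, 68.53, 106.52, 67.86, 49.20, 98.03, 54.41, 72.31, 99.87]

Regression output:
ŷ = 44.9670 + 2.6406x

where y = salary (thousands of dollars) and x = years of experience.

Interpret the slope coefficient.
An increase of one year in experience is associated with a 2.6406 thousand dollars increase in predicted salary.

The slope β₁ = 2.6406 gives the rate at which the fitted salary changes with experience.

Interpretation:
- Experience up by 1 year → predicted salary increases by 2.6406 thousand dollars
- This is a linear approximation: the same per-unit change is assumed across the whole observed x range
- The slope describes association in these data, not necessarily a causal effect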